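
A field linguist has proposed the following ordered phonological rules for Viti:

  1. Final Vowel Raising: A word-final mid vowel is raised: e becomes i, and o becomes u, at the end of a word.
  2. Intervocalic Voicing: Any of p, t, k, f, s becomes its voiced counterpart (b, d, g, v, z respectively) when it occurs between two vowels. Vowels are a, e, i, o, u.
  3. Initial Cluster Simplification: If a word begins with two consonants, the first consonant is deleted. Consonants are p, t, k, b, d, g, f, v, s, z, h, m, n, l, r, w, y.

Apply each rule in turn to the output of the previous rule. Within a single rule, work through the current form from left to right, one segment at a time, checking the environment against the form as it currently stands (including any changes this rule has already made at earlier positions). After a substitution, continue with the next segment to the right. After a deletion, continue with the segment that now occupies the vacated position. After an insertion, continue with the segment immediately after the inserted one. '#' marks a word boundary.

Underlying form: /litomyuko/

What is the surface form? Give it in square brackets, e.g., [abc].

[lidomyugu]

1 Final Vowel Raising: [litomyuko] → [litomyuku]
2 Intervocalic Voicing: [litomyuku] → [lidomyugu]
3 Initial Cluster Simplification: no change — [lidomyugu]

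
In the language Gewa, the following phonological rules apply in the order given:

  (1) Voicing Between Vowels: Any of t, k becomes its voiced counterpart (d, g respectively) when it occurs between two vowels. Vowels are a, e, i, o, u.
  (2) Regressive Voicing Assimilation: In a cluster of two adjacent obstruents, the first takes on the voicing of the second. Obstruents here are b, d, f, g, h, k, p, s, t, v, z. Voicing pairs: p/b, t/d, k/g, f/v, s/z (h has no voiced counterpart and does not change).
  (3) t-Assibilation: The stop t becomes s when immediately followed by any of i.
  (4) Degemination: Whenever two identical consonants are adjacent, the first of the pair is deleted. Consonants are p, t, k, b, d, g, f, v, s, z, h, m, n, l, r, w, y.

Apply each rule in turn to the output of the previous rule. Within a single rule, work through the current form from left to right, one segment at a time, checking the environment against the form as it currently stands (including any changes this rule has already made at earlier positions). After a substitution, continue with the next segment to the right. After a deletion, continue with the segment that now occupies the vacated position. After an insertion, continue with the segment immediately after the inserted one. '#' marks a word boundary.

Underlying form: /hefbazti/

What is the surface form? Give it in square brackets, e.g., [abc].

(1) Voicing Between Vowels: no change — [hefbazti]
(2) Regressive Voicing Assimilation: [hefbazti] → [hevbasti]
(3) t-Assibilation: [hevbasti] → [hevbassi]
(4) Degemination: [hevbassi] → [hevbasi]

[hevbasi]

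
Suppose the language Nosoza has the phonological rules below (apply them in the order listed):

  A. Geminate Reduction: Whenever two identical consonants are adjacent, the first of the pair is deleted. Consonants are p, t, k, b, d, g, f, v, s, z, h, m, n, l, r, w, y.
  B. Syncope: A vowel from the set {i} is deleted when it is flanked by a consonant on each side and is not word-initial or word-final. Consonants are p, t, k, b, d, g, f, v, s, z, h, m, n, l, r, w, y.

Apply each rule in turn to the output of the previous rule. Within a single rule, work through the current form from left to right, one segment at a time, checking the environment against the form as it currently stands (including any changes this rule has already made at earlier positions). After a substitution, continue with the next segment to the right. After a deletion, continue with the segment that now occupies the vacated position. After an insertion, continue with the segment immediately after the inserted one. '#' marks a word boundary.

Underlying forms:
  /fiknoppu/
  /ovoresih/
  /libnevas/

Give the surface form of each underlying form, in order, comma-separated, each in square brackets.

/fiknoppu/:
  A Geminate Reduction: [fiknoppu] → [fiknopu]
  B Syncope: [fiknopu] → [fknopu]
/ovoresih/:
  A Geminate Reduction: no change — [ovoresih]
  B Syncope: [ovoresih] → [ovoresh]
/libnevas/:
  A Geminate Reduction: no change — [libnevas]
  B Syncope: [libnevas] → [lbnevas]

[fknopu], [ovoresh], [lbnevas]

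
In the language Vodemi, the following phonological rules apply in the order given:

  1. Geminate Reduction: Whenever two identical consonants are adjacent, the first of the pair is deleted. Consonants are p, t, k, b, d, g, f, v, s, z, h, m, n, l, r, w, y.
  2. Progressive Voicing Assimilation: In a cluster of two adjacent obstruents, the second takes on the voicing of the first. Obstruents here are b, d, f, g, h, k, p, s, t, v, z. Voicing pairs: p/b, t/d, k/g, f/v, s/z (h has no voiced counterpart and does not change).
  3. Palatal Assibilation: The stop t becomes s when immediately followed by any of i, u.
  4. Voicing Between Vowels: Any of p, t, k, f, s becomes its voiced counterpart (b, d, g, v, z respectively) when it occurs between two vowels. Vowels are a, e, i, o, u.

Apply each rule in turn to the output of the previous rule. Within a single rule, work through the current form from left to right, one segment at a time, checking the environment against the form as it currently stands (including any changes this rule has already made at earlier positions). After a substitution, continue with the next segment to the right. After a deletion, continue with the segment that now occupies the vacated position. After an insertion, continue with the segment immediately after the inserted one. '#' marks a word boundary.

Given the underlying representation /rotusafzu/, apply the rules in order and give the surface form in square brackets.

1 Geminate Reduction: no change — [rotusafzu]
2 Progressive Voicing Assimilation: [rotusafzu] → [rotusafsu]
3 Palatal Assibilation: [rotusafsu] → [rosusafsu]
4 Voicing Between Vowels: [rosusafsu] → [rozuzafsu]

[rozuzafsu]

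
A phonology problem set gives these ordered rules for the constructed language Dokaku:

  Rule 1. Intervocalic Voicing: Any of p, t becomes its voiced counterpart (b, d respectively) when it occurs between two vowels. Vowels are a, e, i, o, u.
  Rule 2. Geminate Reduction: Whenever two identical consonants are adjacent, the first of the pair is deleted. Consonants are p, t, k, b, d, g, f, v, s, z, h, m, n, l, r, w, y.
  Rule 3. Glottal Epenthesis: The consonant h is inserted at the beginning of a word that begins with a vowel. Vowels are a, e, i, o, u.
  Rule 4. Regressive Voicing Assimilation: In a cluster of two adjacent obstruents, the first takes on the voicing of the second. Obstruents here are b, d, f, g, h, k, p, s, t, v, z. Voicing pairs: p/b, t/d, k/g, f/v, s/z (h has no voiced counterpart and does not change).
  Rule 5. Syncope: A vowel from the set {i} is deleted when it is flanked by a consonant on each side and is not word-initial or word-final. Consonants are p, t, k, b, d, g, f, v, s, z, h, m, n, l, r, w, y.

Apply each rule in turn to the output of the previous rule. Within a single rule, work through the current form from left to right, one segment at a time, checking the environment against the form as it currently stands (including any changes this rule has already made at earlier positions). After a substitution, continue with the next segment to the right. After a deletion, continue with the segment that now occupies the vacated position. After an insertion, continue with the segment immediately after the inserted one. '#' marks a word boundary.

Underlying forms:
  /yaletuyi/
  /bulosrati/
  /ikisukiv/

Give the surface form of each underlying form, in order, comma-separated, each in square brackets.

/yaletuyi/:
  Rule 1 Intervocalic Voicing: [yaletuyi] → [yaleduyi]
  Rule 2 Geminate Reduction: no change — [yaleduyi]
  Rule 3 Glottal Epenthesis: no change — [yaleduyi]
  Rule 4 Regressive Voicing Assimilation: no change — [yaleduyi]
  Rule 5 Syncope: no change — [yaleduyi]
/bulosrati/:
  Rule 1 Intervocalic Voicing: [bulosrati] → [bulosradi]
  Rule 2 Geminate Reduction: no change — [bulosradi]
  Rule 3 Glottal Epenthesis: no change — [bulosradi]
  Rule 4 Regressive Voicing Assimilation: no change — [bulosradi]
  Rule 5 Syncope: no change — [bulosradi]
/ikisukiv/:
  Rule 1 Intervocalic Voicing: no change — [ikisukiv]
  Rule 2 Geminate Reduction: no change — [ikisukiv]
  Rule 3 Glottal Epenthesis: [ikisukiv] → [hikisukiv]
  Rule 4 Regressive Voicing Assimilation: no change — [hikisukiv]
  Rule 5 Syncope: [hikisukiv] → [hksukv]

[yaleduyi], [bulosradi], [hksukv]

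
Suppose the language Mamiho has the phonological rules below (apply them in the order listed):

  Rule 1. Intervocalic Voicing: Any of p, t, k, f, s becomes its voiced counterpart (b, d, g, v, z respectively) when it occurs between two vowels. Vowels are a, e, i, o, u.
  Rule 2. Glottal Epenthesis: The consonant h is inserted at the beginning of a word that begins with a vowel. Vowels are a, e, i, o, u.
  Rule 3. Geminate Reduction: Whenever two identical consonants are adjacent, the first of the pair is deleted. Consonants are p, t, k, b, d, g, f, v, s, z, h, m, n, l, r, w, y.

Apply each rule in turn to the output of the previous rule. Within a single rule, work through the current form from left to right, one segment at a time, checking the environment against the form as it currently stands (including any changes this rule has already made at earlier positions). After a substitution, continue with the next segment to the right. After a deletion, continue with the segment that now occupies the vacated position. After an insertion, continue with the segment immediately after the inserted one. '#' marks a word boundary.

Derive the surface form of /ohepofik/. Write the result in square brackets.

Rule 1 Intervocalic Voicing: [ohepofik] → [ohebovik]
Rule 2 Glottal Epenthesis: [ohebovik] → [hohebovik]
Rule 3 Geminate Reduction: no change — [hohebovik]

[hohebovik]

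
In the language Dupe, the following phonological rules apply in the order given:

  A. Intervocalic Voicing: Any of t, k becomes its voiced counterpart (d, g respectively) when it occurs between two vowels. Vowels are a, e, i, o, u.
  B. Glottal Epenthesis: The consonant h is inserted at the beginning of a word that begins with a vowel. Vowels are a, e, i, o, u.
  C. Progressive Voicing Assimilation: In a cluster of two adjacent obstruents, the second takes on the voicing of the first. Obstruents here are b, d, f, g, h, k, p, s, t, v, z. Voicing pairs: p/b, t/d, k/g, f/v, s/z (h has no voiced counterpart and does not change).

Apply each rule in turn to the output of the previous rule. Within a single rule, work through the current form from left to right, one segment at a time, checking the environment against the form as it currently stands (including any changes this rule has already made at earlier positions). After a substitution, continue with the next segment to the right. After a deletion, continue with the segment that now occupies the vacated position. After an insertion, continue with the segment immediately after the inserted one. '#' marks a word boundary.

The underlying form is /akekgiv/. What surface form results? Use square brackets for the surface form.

[hagekkiv]

A Intervocalic Voicing: [akekgiv] → [agekgiv]
B Glottal Epenthesis: [agekgiv] → [hagekgiv]
C Progressive Voicing Assimilation: [hagekgiv] → [hagekkiv]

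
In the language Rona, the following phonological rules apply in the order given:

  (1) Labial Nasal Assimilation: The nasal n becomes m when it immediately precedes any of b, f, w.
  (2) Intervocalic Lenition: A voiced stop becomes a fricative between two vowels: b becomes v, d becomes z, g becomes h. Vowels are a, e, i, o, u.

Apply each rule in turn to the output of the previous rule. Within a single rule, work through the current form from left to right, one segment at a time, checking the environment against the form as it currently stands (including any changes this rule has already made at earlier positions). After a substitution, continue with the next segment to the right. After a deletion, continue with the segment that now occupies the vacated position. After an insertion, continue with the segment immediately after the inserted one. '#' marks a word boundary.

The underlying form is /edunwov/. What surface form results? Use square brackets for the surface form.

(1) Labial Nasal Assimilation: [edunwov] → [edumwov]
(2) Intervocalic Lenition: [edumwov] → [ezumwov]

[ezumwov]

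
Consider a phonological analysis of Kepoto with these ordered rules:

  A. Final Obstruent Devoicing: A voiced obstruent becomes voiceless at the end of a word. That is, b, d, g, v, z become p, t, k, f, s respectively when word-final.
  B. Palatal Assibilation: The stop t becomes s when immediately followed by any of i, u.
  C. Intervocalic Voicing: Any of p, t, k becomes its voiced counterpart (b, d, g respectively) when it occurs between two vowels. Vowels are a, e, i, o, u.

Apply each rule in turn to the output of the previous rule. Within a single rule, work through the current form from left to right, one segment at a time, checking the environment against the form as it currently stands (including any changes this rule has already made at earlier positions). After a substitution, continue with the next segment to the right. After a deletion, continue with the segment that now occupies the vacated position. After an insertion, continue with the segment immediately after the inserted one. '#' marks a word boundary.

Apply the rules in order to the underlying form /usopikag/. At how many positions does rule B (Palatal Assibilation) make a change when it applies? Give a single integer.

0

A Final Obstruent Devoicing: [usopikag] → [usopikak]
B Palatal Assibilation: no change — [usopikak]
C Intervocalic Voicing: [usopikak] → [usobigak]
Rule B changed 0 position(s).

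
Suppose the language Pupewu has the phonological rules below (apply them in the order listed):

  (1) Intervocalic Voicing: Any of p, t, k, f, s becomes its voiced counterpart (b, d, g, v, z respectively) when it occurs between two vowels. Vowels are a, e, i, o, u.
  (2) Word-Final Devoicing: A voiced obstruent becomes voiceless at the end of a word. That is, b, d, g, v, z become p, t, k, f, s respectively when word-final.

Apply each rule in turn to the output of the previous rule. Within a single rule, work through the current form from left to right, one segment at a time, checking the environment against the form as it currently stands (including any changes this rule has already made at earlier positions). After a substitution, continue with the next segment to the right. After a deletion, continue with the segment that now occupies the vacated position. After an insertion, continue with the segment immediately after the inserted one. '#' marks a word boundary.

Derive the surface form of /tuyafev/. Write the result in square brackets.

[tuyavef]

(1) Intervocalic Voicing: [tuyafev] → [tuyavev]
(2) Word-Final Devoicing: [tuyavev] → [tuyavef]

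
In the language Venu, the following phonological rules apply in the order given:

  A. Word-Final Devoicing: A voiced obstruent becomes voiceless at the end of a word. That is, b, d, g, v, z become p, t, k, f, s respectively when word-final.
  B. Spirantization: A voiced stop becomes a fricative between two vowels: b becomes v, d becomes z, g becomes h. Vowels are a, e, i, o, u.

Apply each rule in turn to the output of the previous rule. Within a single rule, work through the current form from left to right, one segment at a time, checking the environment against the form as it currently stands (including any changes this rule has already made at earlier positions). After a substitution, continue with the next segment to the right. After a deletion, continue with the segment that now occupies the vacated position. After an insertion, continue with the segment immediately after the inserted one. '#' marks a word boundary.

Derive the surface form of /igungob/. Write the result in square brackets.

[ihungop]

A Word-Final Devoicing: [igungob] → [igungop]
B Spirantization: [igungop] → [ihungop]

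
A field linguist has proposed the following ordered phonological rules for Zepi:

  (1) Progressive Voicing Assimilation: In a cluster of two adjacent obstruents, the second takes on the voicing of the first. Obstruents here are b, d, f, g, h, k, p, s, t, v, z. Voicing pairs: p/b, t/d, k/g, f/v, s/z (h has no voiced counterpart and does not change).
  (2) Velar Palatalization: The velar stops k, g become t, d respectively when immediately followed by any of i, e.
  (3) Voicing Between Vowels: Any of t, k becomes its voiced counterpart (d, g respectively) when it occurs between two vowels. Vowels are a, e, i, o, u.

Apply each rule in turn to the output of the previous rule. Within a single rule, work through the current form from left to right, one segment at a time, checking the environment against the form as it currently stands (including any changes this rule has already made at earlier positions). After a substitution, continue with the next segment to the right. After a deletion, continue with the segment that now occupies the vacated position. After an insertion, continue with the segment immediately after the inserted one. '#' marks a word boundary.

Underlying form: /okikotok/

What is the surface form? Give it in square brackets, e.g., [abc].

[odigodok]

(1) Progressive Voicing Assimilation: no change — [okikotok]
(2) Velar Palatalization: [okikotok] → [otikotok]
(3) Voicing Between Vowels: [otikotok] → [odigodok]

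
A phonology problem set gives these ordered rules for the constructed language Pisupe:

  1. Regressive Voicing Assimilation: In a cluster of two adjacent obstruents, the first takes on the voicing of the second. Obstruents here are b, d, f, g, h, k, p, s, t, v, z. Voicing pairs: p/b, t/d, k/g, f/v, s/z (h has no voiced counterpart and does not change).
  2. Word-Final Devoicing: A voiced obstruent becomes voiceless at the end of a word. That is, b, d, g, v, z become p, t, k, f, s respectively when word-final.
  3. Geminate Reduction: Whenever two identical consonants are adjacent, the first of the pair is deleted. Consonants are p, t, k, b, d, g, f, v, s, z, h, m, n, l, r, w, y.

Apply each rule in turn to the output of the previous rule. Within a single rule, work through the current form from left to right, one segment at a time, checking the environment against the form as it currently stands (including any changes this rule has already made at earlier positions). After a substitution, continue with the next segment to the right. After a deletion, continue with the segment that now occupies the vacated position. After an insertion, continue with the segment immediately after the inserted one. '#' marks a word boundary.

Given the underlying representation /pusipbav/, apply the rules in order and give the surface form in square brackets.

[pusibaf]

1 Regressive Voicing Assimilation: [pusipbav] → [pusibbav]
2 Word-Final Devoicing: [pusibbav] → [pusibbaf]
3 Geminate Reduction: [pusibbaf] → [pusibaf]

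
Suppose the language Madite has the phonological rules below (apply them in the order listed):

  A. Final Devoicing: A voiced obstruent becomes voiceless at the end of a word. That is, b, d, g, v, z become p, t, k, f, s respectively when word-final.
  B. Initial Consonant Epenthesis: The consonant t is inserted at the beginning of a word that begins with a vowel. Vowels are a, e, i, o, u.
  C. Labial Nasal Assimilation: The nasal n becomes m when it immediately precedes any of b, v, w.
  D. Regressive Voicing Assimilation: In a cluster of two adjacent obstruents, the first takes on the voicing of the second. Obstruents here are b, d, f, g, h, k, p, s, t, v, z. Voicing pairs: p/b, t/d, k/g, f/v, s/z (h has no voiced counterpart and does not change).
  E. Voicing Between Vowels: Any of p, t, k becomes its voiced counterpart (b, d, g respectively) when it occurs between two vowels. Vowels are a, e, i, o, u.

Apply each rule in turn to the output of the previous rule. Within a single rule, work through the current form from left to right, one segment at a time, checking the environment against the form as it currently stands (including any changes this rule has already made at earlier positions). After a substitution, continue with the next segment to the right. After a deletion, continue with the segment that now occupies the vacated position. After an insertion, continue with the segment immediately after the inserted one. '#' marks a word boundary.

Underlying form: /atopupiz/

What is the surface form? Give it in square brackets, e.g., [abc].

A Final Devoicing: [atopupiz] → [atopupis]
B Initial Consonant Epenthesis: [atopupis] → [tatopupis]
C Labial Nasal Assimilation: no change — [tatopupis]
D Regressive Voicing Assimilation: no change — [tatopupis]
E Voicing Between Vowels: [tatopupis] → [tadobubis]

[tadobubis]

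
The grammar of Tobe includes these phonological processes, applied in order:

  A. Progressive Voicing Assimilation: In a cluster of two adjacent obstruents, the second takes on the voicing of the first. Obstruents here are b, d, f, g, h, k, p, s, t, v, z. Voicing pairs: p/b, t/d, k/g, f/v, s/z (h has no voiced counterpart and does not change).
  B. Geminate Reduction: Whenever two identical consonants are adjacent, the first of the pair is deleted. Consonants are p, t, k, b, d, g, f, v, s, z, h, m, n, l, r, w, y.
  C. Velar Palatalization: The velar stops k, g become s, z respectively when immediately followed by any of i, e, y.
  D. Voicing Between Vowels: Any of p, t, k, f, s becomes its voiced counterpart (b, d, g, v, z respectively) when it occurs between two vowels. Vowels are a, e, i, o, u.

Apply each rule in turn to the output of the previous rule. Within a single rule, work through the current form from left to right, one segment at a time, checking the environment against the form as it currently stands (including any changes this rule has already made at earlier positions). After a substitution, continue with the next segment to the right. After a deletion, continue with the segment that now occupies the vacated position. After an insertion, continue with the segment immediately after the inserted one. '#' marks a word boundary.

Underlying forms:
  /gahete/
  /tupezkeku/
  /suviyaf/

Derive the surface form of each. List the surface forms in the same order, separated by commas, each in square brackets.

[gahede], [tubezzegu], [suviyaf]

/gahete/:
  A Progressive Voicing Assimilation: no change — [gahete]
  B Geminate Reduction: no change — [gahete]
  C Velar Palatalization: no change — [gahete]
  D Voicing Between Vowels: [gahete] → [gahede]
/tupezkeku/:
  A Progressive Voicing Assimilation: [tupezkeku] → [tupezgeku]
  B Geminate Reduction: no change — [tupezgeku]
  C Velar Palatalization: [tupezgeku] → [tupezzeku]
  D Voicing Between Vowels: [tupezzeku] → [tubezzegu]
/suviyaf/:
  A Progressive Voicing Assimilation: no change — [suviyaf]
  B Geminate Reduction: no change — [suviyaf]
  C Velar Palatalization: no change — [suviyaf]
  D Voicing Between Vowels: no change — [suviyaf]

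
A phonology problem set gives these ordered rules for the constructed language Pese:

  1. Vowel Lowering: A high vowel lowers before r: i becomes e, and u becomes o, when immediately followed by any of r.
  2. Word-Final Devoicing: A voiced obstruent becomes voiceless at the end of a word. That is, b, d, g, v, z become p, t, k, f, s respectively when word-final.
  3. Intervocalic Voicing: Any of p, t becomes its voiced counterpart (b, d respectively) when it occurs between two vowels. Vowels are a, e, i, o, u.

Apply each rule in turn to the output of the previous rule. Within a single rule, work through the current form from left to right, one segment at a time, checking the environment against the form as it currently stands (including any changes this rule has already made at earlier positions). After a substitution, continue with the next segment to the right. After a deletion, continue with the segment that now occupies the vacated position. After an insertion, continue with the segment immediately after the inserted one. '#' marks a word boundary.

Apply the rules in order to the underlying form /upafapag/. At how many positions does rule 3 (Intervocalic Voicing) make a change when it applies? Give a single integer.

2

1 Vowel Lowering: no change — [upafapag]
2 Word-Final Devoicing: [upafapag] → [upafapak]
3 Intervocalic Voicing: [upafapak] → [ubafabak]
Rule 3 changed 2 position(s).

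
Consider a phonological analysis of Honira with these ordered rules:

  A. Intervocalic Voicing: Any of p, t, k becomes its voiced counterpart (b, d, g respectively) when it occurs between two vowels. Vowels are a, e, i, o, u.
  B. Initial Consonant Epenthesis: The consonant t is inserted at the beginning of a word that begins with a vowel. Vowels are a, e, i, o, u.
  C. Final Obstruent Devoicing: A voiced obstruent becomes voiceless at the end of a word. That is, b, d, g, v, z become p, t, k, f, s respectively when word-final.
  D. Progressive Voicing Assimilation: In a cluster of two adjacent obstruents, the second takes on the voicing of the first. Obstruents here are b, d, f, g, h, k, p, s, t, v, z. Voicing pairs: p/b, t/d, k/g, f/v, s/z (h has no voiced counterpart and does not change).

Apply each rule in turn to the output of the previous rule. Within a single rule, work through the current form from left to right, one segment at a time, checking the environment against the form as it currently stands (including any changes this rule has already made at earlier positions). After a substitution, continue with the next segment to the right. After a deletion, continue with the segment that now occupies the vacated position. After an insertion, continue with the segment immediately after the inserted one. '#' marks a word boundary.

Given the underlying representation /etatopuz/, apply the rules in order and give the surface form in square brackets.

A Intervocalic Voicing: [etatopuz] → [edadobuz]
B Initial Consonant Epenthesis: [edadobuz] → [tedadobuz]
C Final Obstruent Devoicing: [tedadobuz] → [tedadobus]
D Progressive Voicing Assimilation: no change — [tedadobus]

[tedadobus]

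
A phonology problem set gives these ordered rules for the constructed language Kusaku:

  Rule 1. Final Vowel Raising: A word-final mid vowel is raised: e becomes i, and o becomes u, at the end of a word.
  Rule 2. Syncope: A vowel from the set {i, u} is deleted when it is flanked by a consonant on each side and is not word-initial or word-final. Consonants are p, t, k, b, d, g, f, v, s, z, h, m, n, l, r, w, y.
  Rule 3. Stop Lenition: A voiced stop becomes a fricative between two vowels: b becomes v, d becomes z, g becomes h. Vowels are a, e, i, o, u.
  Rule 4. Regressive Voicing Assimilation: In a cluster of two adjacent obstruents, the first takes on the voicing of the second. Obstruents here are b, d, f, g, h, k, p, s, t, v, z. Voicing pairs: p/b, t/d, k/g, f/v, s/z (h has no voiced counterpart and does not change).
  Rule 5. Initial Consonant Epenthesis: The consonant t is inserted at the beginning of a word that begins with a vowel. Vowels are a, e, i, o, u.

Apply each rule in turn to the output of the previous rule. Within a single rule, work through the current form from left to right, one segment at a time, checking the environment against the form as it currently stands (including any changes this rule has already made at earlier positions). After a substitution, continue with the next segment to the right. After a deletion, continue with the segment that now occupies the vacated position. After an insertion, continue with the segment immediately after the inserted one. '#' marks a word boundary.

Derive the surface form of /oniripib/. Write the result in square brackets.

[tonrbb]

Rule 1 Final Vowel Raising: no change — [oniripib]
Rule 2 Syncope: [oniripib] → [onrpb]
Rule 3 Stop Lenition: no change — [onrpb]
Rule 4 Regressive Voicing Assimilation: [onrpb] → [onrbb]
Rule 5 Initial Consonant Epenthesis: [onrbb] → [tonrbb]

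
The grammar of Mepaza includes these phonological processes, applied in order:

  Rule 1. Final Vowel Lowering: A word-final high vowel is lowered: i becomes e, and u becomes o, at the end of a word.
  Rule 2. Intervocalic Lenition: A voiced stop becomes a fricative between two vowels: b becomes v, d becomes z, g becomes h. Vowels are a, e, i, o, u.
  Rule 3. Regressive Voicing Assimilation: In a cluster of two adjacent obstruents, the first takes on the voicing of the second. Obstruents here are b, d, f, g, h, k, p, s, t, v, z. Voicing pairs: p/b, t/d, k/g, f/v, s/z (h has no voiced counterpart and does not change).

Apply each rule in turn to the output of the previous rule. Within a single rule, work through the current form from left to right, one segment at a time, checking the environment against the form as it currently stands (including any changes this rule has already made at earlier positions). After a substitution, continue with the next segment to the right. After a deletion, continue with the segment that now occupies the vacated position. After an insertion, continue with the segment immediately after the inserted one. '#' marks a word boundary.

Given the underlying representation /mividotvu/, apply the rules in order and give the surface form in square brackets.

[mivizodvo]

Rule 1 Final Vowel Lowering: [mividotvu] → [mividotvo]
Rule 2 Intervocalic Lenition: [mividotvo] → [mivizotvo]
Rule 3 Regressive Voicing Assimilation: [mivizotvo] → [mivizodvo]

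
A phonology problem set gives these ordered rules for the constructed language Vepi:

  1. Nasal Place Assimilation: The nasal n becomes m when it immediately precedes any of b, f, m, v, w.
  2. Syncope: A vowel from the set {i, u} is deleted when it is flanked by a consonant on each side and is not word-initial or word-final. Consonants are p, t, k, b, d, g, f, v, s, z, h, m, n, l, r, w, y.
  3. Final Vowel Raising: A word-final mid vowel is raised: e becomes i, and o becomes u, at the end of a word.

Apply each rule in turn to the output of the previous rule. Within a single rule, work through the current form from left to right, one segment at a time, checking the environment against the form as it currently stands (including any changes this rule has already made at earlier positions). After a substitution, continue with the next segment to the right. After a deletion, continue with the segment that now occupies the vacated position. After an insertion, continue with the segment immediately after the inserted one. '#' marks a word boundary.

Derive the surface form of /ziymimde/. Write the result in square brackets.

[zymmdi]

1 Nasal Place Assimilation: no change — [ziymimde]
2 Syncope: [ziymimde] → [zymmde]
3 Final Vowel Raising: [zymmde] → [zymmdi]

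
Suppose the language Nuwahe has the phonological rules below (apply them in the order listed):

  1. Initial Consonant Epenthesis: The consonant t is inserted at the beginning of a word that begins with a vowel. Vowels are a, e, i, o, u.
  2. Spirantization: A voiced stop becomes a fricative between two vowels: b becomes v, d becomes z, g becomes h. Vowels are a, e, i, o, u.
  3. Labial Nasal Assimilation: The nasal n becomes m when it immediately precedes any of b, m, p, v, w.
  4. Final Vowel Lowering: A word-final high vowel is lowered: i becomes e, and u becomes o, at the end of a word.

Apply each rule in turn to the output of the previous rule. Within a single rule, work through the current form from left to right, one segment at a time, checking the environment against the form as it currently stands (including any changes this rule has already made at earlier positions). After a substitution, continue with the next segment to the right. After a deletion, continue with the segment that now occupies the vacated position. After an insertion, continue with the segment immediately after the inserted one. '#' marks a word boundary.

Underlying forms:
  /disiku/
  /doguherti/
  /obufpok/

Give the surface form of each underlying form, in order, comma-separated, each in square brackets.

/disiku/:
  1 Initial Consonant Epenthesis: no change — [disiku]
  2 Spirantization: no change — [disiku]
  3 Labial Nasal Assimilation: no change — [disiku]
  4 Final Vowel Lowering: [disiku] → [disiko]
/doguherti/:
  1 Initial Consonant Epenthesis: no change — [doguherti]
  2 Spirantization: [doguherti] → [dohuherti]
  3 Labial Nasal Assimilation: no change — [dohuherti]
  4 Final Vowel Lowering: [dohuherti] → [dohuherte]
/obufpok/:
  1 Initial Consonant Epenthesis: [obufpok] → [tobufpok]
  2 Spirantization: [tobufpok] → [tovufpok]
  3 Labial Nasal Assimilation: no change — [tovufpok]
  4 Final Vowel Lowering: no change — [tovufpok]

[disiko], [dohuherte], [tovufpok]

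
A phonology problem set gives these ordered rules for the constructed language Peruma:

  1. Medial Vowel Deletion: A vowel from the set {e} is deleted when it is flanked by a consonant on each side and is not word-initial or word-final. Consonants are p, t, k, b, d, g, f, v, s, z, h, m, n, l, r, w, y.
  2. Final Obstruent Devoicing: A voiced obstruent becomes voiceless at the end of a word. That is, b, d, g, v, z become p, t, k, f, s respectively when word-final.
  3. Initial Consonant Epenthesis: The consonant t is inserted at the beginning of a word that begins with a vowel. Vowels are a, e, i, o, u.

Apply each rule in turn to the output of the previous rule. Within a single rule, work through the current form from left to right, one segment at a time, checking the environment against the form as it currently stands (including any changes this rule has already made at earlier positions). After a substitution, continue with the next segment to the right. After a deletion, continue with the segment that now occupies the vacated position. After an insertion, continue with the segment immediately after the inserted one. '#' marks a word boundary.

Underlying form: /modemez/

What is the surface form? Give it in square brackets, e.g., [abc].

1 Medial Vowel Deletion: [modemez] → [modmz]
2 Final Obstruent Devoicing: [modmz] → [modms]
3 Initial Consonant Epenthesis: no change — [modms]

[modms]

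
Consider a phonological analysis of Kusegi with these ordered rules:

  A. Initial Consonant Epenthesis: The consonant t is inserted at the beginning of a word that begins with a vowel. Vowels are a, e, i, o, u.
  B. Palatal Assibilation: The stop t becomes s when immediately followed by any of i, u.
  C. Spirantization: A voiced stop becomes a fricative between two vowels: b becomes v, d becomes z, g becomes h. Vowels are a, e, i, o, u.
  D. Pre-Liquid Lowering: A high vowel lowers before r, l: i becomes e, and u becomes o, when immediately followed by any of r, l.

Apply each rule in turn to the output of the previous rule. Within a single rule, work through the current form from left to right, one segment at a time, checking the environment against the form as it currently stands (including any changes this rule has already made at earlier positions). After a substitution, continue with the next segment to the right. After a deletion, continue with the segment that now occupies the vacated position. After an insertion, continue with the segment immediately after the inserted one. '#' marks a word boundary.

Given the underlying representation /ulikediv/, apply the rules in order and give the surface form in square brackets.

[solikeziv]

A Initial Consonant Epenthesis: [ulikediv] → [tulikediv]
B Palatal Assibilation: [tulikediv] → [sulikediv]
C Spirantization: [sulikediv] → [sulikeziv]
D Pre-Liquid Lowering: [sulikeziv] → [solikeziv]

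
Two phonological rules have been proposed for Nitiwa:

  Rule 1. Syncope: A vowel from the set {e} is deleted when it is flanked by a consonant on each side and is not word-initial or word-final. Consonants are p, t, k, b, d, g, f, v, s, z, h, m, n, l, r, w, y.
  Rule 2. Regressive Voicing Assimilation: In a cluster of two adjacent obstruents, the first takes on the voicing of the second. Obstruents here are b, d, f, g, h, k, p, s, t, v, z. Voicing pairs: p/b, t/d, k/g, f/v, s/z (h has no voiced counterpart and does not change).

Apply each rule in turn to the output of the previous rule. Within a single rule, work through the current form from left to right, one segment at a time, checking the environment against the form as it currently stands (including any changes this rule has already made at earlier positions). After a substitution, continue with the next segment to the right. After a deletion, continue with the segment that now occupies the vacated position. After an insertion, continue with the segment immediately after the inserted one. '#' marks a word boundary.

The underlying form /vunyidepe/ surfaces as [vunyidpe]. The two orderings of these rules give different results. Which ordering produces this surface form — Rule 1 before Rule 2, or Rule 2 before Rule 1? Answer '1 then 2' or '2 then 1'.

Order 1 then 2:
  1 Syncope: [vunyidepe] → [vunyidpe]
  2 Regressive Voicing Assimilation: [vunyidpe] → [vunyitpe]
  result: [vunyitpe]
Order 2 then 1:
  2 Regressive Voicing Assimilation: no change — [vunyidepe]
  1 Syncope: [vunyidepe] → [vunyidpe]
  result: [vunyidpe]

2 then 1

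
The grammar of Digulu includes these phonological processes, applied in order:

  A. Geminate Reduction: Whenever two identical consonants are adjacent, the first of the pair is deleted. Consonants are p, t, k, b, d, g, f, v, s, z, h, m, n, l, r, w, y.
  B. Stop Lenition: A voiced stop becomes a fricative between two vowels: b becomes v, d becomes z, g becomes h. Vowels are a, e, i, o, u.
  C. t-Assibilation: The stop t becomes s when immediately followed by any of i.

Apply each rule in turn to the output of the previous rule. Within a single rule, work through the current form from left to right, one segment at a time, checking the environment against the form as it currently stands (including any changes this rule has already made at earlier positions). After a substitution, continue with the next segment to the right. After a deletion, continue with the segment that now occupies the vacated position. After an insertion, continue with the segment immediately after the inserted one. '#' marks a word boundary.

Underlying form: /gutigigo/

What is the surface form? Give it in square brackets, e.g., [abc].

A Geminate Reduction: no change — [gutigigo]
B Stop Lenition: [gutigigo] → [gutihiho]
C t-Assibilation: [gutihiho] → [gusihiho]

[gusihiho]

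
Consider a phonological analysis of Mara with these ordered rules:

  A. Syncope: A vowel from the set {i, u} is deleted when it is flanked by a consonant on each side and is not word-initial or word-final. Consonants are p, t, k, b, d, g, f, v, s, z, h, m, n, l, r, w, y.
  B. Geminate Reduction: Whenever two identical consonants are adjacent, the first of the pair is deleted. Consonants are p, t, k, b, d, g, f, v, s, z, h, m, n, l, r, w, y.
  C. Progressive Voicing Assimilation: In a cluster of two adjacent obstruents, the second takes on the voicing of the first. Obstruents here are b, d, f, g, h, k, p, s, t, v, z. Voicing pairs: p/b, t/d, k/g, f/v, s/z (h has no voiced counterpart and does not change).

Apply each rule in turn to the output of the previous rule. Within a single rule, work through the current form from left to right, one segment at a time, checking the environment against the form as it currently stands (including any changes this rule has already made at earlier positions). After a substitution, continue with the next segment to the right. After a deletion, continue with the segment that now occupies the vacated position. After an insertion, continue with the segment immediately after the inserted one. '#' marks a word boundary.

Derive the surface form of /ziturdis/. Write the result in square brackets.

A Syncope: [ziturdis] → [ztrds]
B Geminate Reduction: no change — [ztrds]
C Progressive Voicing Assimilation: [ztrds] → [zdrdz]

[zdrdz]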